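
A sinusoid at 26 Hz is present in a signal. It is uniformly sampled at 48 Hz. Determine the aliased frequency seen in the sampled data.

26 Hz > fs/2 = 24 Hz, folds to fs − 26 Hz = 22 Hz.

22 Hz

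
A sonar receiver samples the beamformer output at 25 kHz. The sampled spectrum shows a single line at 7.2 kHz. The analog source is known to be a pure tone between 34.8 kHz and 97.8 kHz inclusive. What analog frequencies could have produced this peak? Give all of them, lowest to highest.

Frequencies that alias to 7.2 kHz are k·fs ± 7.2 kHz for integer k ≥ 0.
k=0: 7.2 kHz.
k=1: 17.8 kHz, 32.2 kHz.
k=2: 42.8 kHz, 57.2 kHz.
k=3: 67.8 kHz, 82.2 kHz.
k=4: 92.8 kHz, 107.2 kHz.
k=5: 117.8 kHz, 132.2 kHz.
Within [34.8 kHz, 97.8 kHz]: 42.8 kHz, 57.2 kHz, 67.8 kHz, 82.2 kHz, 92.8 kHz.

42.8 kHz, 57.2 kHz, 67.8 kHz, 82.2 kHz, 92.8 kHz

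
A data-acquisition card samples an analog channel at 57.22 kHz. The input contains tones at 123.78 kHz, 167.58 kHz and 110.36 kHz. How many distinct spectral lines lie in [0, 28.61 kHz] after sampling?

fs/2 = 28.61 kHz.
123.78 kHz mod fs = 9.34 kHz.
9.34 kHz ≤ fs/2 = 28.61 kHz, appears at 9.34 kHz.
167.58 kHz mod fs = 53.14 kHz.
53.14 kHz > fs/2 = 28.61 kHz, folds to fs − 53.14 kHz = 4.08 kHz.
110.36 kHz mod fs = 53.14 kHz.
53.14 kHz > fs/2 = 28.61 kHz, folds to fs − 53.14 kHz = 4.08 kHz.
Distinct values: {4.08 kHz, 9.34 kHz} → 2.

2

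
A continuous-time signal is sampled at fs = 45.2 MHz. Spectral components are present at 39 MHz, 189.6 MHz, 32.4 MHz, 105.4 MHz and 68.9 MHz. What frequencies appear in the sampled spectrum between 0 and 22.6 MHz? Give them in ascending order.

fs/2 = 22.6 MHz.
39 MHz > fs/2 = 22.6 MHz, folds to fs − 39 MHz = 6.2 MHz.
189.6 MHz mod fs = 8.8 MHz.
8.8 MHz ≤ fs/2 = 22.6 MHz, appears at 8.8 MHz.
32.4 MHz > fs/2 = 22.6 MHz, folds to fs − 32.4 MHz = 12.8 MHz.
105.4 MHz mod fs = 15 MHz.
15 MHz ≤ fs/2 = 22.6 MHz, appears at 15 MHz.
68.9 MHz mod fs = 23.7 MHz.
23.7 MHz > fs/2 = 22.6 MHz, folds to fs − 23.7 MHz = 21.5 MHz.
Distinct values: {6.2 MHz, 8.8 MHz, 12.8 MHz, 15 MHz, 21.5 MHz}.

6.2 MHz, 8.8 MHz, 12.8 MHz, 15 MHz, 21.5 MHz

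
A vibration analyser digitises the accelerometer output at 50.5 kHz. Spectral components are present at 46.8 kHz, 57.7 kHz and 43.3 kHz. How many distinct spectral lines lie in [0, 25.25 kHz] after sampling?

2

fs/2 = 25.25 kHz.
46.8 kHz > fs/2 = 25.25 kHz, folds to fs − 46.8 kHz = 3.7 kHz.
57.7 kHz mod fs = 7.2 kHz.
7.2 kHz ≤ fs/2 = 25.25 kHz, appears at 7.2 kHz.
43.3 kHz > fs/2 = 25.25 kHz, folds to fs − 43.3 kHz = 7.2 kHz.
Distinct values: {3.7 kHz, 7.2 kHz} → 2.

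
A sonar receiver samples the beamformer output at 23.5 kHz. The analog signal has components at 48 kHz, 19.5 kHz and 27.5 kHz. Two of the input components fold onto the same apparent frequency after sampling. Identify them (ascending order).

fs/2 = 11.75 kHz.
48 kHz mod fs = 1 kHz.
1 kHz ≤ fs/2 = 11.75 kHz, appears at 1 kHz.
19.5 kHz > fs/2 = 11.75 kHz, folds to fs − 19.5 kHz = 4 kHz.
27.5 kHz mod fs = 4 kHz.
4 kHz ≤ fs/2 = 11.75 kHz, appears at 4 kHz.
19.5 kHz and 27.5 kHz both map to 4 kHz.

19.5 kHz, 27.5 kHz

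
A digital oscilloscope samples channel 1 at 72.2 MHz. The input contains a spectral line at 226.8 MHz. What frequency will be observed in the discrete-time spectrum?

226.8 MHz mod fs = 10.2 MHz.
10.2 MHz ≤ fs/2 = 36.1 MHz, appears at 10.2 MHz.

10.2 MHz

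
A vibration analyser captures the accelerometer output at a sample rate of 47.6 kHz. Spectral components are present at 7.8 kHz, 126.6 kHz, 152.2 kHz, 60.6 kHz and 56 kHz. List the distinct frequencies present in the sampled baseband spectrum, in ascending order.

fs/2 = 23.8 kHz.
7.8 kHz ≤ fs/2 = 23.8 kHz, passes unchanged.
126.6 kHz mod fs = 31.4 kHz.
31.4 kHz > fs/2 = 23.8 kHz, folds to fs − 31.4 kHz = 16.2 kHz.
152.2 kHz mod fs = 9.4 kHz.
9.4 kHz ≤ fs/2 = 23.8 kHz, appears at 9.4 kHz.
60.6 kHz mod fs = 13 kHz.
13 kHz ≤ fs/2 = 23.8 kHz, appears at 13 kHz.
56 kHz mod fs = 8.4 kHz.
8.4 kHz ≤ fs/2 = 23.8 kHz, appears at 8.4 kHz.
Distinct values: {7.8 kHz, 8.4 kHz, 9.4 kHz, 13 kHz, 16.2 kHz}.

7.8 kHz, 8.4 kHz, 9.4 kHz, 13 kHz, 16.2 kHz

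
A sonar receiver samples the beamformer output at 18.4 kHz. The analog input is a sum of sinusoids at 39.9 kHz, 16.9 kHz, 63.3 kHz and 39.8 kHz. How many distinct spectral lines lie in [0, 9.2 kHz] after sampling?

4

fs/2 = 9.2 kHz.
39.9 kHz mod fs = 3.1 kHz.
3.1 kHz ≤ fs/2 = 9.2 kHz, appears at 3.1 kHz.
16.9 kHz > fs/2 = 9.2 kHz, folds to fs − 16.9 kHz = 1.5 kHz.
63.3 kHz mod fs = 8.1 kHz.
8.1 kHz ≤ fs/2 = 9.2 kHz, appears at 8.1 kHz.
39.8 kHz mod fs = 3 kHz.
3 kHz ≤ fs/2 = 9.2 kHz, appears at 3 kHz.
Distinct values: {1.5 kHz, 3 kHz, 3.1 kHz, 8.1 kHz} → 4.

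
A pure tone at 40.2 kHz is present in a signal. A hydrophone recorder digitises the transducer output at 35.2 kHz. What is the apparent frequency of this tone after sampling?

5 kHz

40.2 kHz mod fs = 5 kHz.
5 kHz ≤ fs/2 = 17.6 kHz, appears at 5 kHz.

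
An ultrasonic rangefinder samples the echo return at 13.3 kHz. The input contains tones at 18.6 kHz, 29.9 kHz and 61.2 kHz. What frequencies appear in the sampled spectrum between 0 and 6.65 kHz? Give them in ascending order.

3.3 kHz, 5.3 kHz

fs/2 = 6.65 kHz.
18.6 kHz mod fs = 5.3 kHz.
5.3 kHz ≤ fs/2 = 6.65 kHz, appears at 5.3 kHz.
29.9 kHz mod fs = 3.3 kHz.
3.3 kHz ≤ fs/2 = 6.65 kHz, appears at 3.3 kHz.
61.2 kHz mod fs = 8 kHz.
8 kHz > fs/2 = 6.65 kHz, folds to fs − 8 kHz = 5.3 kHz.
Distinct values: {3.3 kHz, 5.3 kHz}.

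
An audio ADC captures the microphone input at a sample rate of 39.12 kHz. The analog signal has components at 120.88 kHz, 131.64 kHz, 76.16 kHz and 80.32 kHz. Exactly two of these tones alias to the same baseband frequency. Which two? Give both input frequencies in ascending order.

76.16 kHz, 80.32 kHz

fs/2 = 19.56 kHz.
120.88 kHz mod fs = 3.52 kHz.
3.52 kHz ≤ fs/2 = 19.56 kHz, appears at 3.52 kHz.
131.64 kHz mod fs = 14.28 kHz.
14.28 kHz ≤ fs/2 = 19.56 kHz, appears at 14.28 kHz.
76.16 kHz mod fs = 37.04 kHz.
37.04 kHz > fs/2 = 19.56 kHz, folds to fs − 37.04 kHz = 2.08 kHz.
80.32 kHz mod fs = 2.08 kHz.
2.08 kHz ≤ fs/2 = 19.56 kHz, appears at 2.08 kHz.
76.16 kHz and 80.32 kHz both map to 2.08 kHz.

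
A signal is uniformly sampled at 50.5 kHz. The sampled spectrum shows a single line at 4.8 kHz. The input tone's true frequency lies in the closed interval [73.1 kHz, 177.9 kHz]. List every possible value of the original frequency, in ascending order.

96.2 kHz, 105.8 kHz, 146.7 kHz, 156.3 kHz

Frequencies that alias to 4.8 kHz are k·fs ± 4.8 kHz for integer k ≥ 0.
k=0: 4.8 kHz.
k=1: 45.7 kHz, 55.3 kHz.
k=2: 96.2 kHz, 105.8 kHz.
k=3: 146.7 kHz, 156.3 kHz.
k=4: 197.2 kHz, 206.8 kHz.
Within [73.1 kHz, 177.9 kHz]: 96.2 kHz, 105.8 kHz, 146.7 kHz, 156.3 kHz.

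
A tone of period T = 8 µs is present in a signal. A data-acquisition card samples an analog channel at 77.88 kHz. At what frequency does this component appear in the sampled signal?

T = 8 µs → f = 1/T = 125 kHz.
125 kHz mod fs = 47.12 kHz.
47.12 kHz > fs/2 = 38.94 kHz, folds to fs − 47.12 kHz = 30.76 kHz.

30.76 kHz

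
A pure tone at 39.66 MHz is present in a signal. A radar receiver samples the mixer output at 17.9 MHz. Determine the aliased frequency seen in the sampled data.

39.66 MHz mod fs = 3.86 MHz.
3.86 MHz ≤ fs/2 = 8.95 MHz, appears at 3.86 MHz.

3.86 MHz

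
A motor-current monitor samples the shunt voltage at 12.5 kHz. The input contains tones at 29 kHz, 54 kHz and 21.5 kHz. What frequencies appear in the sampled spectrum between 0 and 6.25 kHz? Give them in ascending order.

3.5 kHz, 4 kHz

fs/2 = 6.25 kHz.
29 kHz mod fs = 4 kHz.
4 kHz ≤ fs/2 = 6.25 kHz, appears at 4 kHz.
54 kHz mod fs = 4 kHz.
4 kHz ≤ fs/2 = 6.25 kHz, appears at 4 kHz.
21.5 kHz mod fs = 9 kHz.
9 kHz > fs/2 = 6.25 kHz, folds to fs − 9 kHz = 3.5 kHz.
Distinct values: {3.5 kHz, 4 kHz}.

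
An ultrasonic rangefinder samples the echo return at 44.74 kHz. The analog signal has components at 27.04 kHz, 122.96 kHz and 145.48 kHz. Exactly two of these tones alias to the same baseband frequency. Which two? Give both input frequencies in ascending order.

122.96 kHz, 145.48 kHz

fs/2 = 22.37 kHz.
27.04 kHz > fs/2 = 22.37 kHz, folds to fs − 27.04 kHz = 17.7 kHz.
122.96 kHz mod fs = 33.48 kHz.
33.48 kHz > fs/2 = 22.37 kHz, folds to fs − 33.48 kHz = 11.26 kHz.
145.48 kHz mod fs = 11.26 kHz.
11.26 kHz ≤ fs/2 = 22.37 kHz, appears at 11.26 kHz.
122.96 kHz and 145.48 kHz both map to 11.26 kHz.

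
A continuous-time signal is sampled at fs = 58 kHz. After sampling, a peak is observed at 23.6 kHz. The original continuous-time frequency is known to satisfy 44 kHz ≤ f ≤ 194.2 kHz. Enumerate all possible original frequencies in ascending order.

Frequencies that alias to 23.6 kHz are k·fs ± 23.6 kHz for integer k ≥ 0.
k=0: 23.6 kHz.
k=1: 34.4 kHz, 81.6 kHz.
k=2: 92.4 kHz, 139.6 kHz.
k=3: 150.4 kHz, 197.6 kHz.
k=4: 208.4 kHz, 255.6 kHz.
Within [44 kHz, 194.2 kHz]: 81.6 kHz, 92.4 kHz, 139.6 kHz, 150.4 kHz.

81.6 kHz, 92.4 kHz, 139.6 kHz, 150.4 kHz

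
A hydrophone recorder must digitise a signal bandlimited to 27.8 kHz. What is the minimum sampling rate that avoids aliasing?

Nyquist rate = 2 × 27.8 kHz = 55.6 kHz.

55.6 kHz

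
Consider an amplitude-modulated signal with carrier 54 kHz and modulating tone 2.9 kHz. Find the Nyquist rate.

AM sidebands sit at fc ± fm = 51.1 kHz and 56.9 kHz.
Highest-frequency component: 56.9 kHz.
Nyquist rate = 2 × 56.9 kHz = 113.8 kHz.

113.8 kHz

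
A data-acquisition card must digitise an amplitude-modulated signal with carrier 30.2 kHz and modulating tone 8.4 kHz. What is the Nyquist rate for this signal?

77.2 kHz

AM sidebands sit at fc ± fm = 21.8 kHz and 38.6 kHz.
Highest-frequency component: 38.6 kHz.
Nyquist rate = 2 × 38.6 kHz = 77.2 kHz.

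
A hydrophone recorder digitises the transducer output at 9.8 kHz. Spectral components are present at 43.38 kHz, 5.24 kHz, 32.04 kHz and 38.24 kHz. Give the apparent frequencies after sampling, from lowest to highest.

0.96 kHz, 2.64 kHz, 4.18 kHz, 4.56 kHz

fs/2 = 4.9 kHz.
43.38 kHz mod fs = 4.18 kHz.
4.18 kHz ≤ fs/2 = 4.9 kHz, appears at 4.18 kHz.
5.24 kHz > fs/2 = 4.9 kHz, folds to fs − 5.24 kHz = 4.56 kHz.
32.04 kHz mod fs = 2.64 kHz.
2.64 kHz ≤ fs/2 = 4.9 kHz, appears at 2.64 kHz.
38.24 kHz mod fs = 8.84 kHz.
8.84 kHz > fs/2 = 4.9 kHz, folds to fs − 8.84 kHz = 0.96 kHz.
Distinct values: {0.96 kHz, 2.64 kHz, 4.18 kHz, 4.56 kHz}.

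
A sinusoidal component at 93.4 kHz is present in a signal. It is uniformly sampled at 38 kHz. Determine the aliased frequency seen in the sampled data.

17.4 kHz

93.4 kHz mod fs = 17.4 kHz.
17.4 kHz ≤ fs/2 = 19 kHz, appears at 17.4 kHz.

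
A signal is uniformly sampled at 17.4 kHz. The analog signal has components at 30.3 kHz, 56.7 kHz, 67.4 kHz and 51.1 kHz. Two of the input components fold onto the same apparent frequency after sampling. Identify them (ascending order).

30.3 kHz, 56.7 kHz

fs/2 = 8.7 kHz.
30.3 kHz mod fs = 12.9 kHz.
12.9 kHz > fs/2 = 8.7 kHz, folds to fs − 12.9 kHz = 4.5 kHz.
56.7 kHz mod fs = 4.5 kHz.
4.5 kHz ≤ fs/2 = 8.7 kHz, appears at 4.5 kHz.
67.4 kHz mod fs = 15.2 kHz.
15.2 kHz > fs/2 = 8.7 kHz, folds to fs − 15.2 kHz = 2.2 kHz.
51.1 kHz mod fs = 16.3 kHz.
16.3 kHz > fs/2 = 8.7 kHz, folds to fs − 16.3 kHz = 1.1 kHz.
30.3 kHz and 56.7 kHz both map to 4.5 kHz.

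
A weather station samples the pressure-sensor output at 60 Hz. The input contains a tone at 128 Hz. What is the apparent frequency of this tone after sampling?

128 Hz mod fs = 8 Hz.
8 Hz ≤ fs/2 = 30 Hz, appears at 8 Hz.

8 Hz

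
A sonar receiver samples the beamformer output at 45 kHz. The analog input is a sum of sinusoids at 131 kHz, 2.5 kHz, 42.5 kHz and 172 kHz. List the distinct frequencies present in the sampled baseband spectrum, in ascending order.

2.5 kHz, 4 kHz, 8 kHz

fs/2 = 22.5 kHz.
131 kHz mod fs = 41 kHz.
41 kHz > fs/2 = 22.5 kHz, folds to fs − 41 kHz = 4 kHz.
2.5 kHz ≤ fs/2 = 22.5 kHz, passes unchanged.
42.5 kHz > fs/2 = 22.5 kHz, folds to fs − 42.5 kHz = 2.5 kHz.
172 kHz mod fs = 37 kHz.
37 kHz > fs/2 = 22.5 kHz, folds to fs − 37 kHz = 8 kHz.
Distinct values: {2.5 kHz, 4 kHz, 8 kHz}.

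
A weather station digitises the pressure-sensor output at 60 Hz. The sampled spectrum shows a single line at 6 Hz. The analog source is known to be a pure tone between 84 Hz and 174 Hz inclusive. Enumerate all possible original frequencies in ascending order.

114 Hz, 126 Hz, 174 Hz

Frequencies that alias to 6 Hz are k·fs ± 6 Hz for integer k ≥ 0.
k=0: 6 Hz.
k=1: 54 Hz, 66 Hz.
k=2: 114 Hz, 126 Hz.
k=3: 174 Hz, 186 Hz.
k=4: 234 Hz, 246 Hz.
Within [84 Hz, 174 Hz]: 114 Hz, 126 Hz, 174 Hz.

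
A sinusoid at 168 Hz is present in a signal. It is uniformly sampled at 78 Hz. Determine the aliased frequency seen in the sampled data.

168 Hz mod fs = 12 Hz.
12 Hz ≤ fs/2 = 39 Hz, appears at 12 Hz.

12 Hz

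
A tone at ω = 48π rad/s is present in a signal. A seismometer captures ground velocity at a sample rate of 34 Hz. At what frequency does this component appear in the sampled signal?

ω = 48π rad/s → f = ω/(2π) = 24 Hz.
24 Hz > fs/2 = 17 Hz, folds to fs − 24 Hz = 10 Hz.

10 Hz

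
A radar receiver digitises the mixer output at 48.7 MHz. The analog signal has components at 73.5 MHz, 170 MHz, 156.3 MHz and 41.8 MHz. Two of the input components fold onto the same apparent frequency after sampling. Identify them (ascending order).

73.5 MHz, 170 MHz

fs/2 = 24.35 MHz.
73.5 MHz mod fs = 24.8 MHz.
24.8 MHz > fs/2 = 24.35 MHz, folds to fs − 24.8 MHz = 23.9 MHz.
170 MHz mod fs = 23.9 MHz.
23.9 MHz ≤ fs/2 = 24.35 MHz, appears at 23.9 MHz.
156.3 MHz mod fs = 10.2 MHz.
10.2 MHz ≤ fs/2 = 24.35 MHz, appears at 10.2 MHz.
41.8 MHz > fs/2 = 24.35 MHz, folds to fs − 41.8 MHz = 6.9 MHz.
73.5 MHz and 170 MHz both map to 23.9 MHz.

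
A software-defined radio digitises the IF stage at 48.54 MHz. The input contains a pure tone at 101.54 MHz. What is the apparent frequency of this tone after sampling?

101.54 MHz mod fs = 4.46 MHz.
4.46 MHz ≤ fs/2 = 24.27 MHz, appears at 4.46 MHz.

4.46 MHz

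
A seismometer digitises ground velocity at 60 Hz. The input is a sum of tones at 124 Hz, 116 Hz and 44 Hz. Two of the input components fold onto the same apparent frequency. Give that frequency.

4 Hz

fs/2 = 30 Hz.
124 Hz mod fs = 4 Hz.
4 Hz ≤ fs/2 = 30 Hz, appears at 4 Hz.
116 Hz mod fs = 56 Hz.
56 Hz > fs/2 = 30 Hz, folds to fs − 56 Hz = 4 Hz.
44 Hz > fs/2 = 30 Hz, folds to fs − 44 Hz = 16 Hz.
116 Hz and 124 Hz both map to 4 Hz.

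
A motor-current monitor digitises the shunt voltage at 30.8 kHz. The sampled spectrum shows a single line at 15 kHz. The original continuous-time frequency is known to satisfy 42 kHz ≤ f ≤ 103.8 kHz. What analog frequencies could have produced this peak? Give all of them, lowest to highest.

45.8 kHz, 46.6 kHz, 76.6 kHz, 77.4 kHz

Frequencies that alias to 15 kHz are k·fs ± 15 kHz for integer k ≥ 0.
k=0: 15 kHz.
k=1: 15.8 kHz, 45.8 kHz.
k=2: 46.6 kHz, 76.6 kHz.
k=3: 77.4 kHz, 107.4 kHz.
k=4: 108.2 kHz, 138.2 kHz.
Within [42 kHz, 103.8 kHz]: 45.8 kHz, 46.6 kHz, 76.6 kHz, 77.4 kHz.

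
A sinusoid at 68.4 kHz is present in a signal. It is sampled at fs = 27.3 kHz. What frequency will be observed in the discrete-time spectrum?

13.5 kHz

68.4 kHz mod fs = 13.8 kHz.
13.8 kHz > fs/2 = 13.65 kHz, folds to fs − 13.8 kHz = 13.5 kHz.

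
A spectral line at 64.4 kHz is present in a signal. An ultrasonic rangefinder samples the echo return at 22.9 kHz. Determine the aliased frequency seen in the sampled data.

4.3 kHz

64.4 kHz mod fs = 18.6 kHz.
18.6 kHz > fs/2 = 11.45 kHz, folds to fs − 18.6 kHz = 4.3 kHz.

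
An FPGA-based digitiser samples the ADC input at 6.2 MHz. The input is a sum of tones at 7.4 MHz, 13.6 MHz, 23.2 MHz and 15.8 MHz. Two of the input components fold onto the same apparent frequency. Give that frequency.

1.2 MHz

fs/2 = 3.1 MHz.
7.4 MHz mod fs = 1.2 MHz.
1.2 MHz ≤ fs/2 = 3.1 MHz, appears at 1.2 MHz.
13.6 MHz mod fs = 1.2 MHz.
1.2 MHz ≤ fs/2 = 3.1 MHz, appears at 1.2 MHz.
23.2 MHz mod fs = 4.6 MHz.
4.6 MHz > fs/2 = 3.1 MHz, folds to fs − 4.6 MHz = 1.6 MHz.
15.8 MHz mod fs = 3.4 MHz.
3.4 MHz > fs/2 = 3.1 MHz, folds to fs − 3.4 MHz = 2.8 MHz.
7.4 MHz and 13.6 MHz both map to 1.2 MHz.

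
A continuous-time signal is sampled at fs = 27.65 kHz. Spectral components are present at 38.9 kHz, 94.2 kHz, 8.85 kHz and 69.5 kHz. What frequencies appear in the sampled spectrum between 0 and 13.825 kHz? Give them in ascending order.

8.85 kHz, 11.25 kHz, 13.45 kHz

fs/2 = 13.825 kHz.
38.9 kHz mod fs = 11.25 kHz.
11.25 kHz ≤ fs/2 = 13.825 kHz, appears at 11.25 kHz.
94.2 kHz mod fs = 11.25 kHz.
11.25 kHz ≤ fs/2 = 13.825 kHz, appears at 11.25 kHz.
8.85 kHz ≤ fs/2 = 13.825 kHz, passes unchanged.
69.5 kHz mod fs = 14.2 kHz.
14.2 kHz > fs/2 = 13.825 kHz, folds to fs − 14.2 kHz = 13.45 kHz.
Distinct values: {8.85 kHz, 11.25 kHz, 13.45 kHz}.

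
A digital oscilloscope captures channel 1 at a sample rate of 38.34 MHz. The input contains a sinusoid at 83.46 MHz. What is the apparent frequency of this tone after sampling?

6.78 MHz

83.46 MHz mod fs = 6.78 MHz.
6.78 MHz ≤ fs/2 = 19.17 MHz, appears at 6.78 MHz.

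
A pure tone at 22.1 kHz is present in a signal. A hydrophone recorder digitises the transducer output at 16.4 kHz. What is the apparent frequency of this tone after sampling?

22.1 kHz mod fs = 5.7 kHz.
5.7 kHz ≤ fs/2 = 8.2 kHz, appears at 5.7 kHz.

5.7 kHz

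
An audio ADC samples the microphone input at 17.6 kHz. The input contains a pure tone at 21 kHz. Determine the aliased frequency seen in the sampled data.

21 kHz mod fs = 3.4 kHz.
3.4 kHz ≤ fs/2 = 8.8 kHz, appears at 3.4 kHz.

3.4 kHz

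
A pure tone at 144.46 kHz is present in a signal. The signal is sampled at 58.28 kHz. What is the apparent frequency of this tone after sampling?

27.9 kHz

144.46 kHz mod fs = 27.9 kHz.
27.9 kHz ≤ fs/2 = 29.14 kHz, appears at 27.9 kHz.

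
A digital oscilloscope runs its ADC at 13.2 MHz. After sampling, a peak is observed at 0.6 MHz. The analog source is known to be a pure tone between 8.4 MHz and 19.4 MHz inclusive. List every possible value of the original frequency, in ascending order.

12.6 MHz, 13.8 MHz

Frequencies that alias to 0.6 MHz are k·fs ± 0.6 MHz for integer k ≥ 0.
k=0: 0.6 MHz.
k=1: 12.6 MHz, 13.8 MHz.
k=2: 25.8 MHz, 27 MHz.
Within [8.4 MHz, 19.4 MHz]: 12.6 MHz, 13.8 MHz.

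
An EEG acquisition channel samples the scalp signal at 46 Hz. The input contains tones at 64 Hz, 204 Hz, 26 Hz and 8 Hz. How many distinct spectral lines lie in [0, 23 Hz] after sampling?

3

fs/2 = 23 Hz.
64 Hz mod fs = 18 Hz.
18 Hz ≤ fs/2 = 23 Hz, appears at 18 Hz.
204 Hz mod fs = 20 Hz.
20 Hz ≤ fs/2 = 23 Hz, appears at 20 Hz.
26 Hz > fs/2 = 23 Hz, folds to fs − 26 Hz = 20 Hz.
8 Hz ≤ fs/2 = 23 Hz, passes unchanged.
Distinct values: {8 Hz, 18 Hz, 20 Hz} → 3.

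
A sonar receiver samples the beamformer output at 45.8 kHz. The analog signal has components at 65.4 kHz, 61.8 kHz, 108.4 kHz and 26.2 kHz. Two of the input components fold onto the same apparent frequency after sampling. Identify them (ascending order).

fs/2 = 22.9 kHz.
65.4 kHz mod fs = 19.6 kHz.
19.6 kHz ≤ fs/2 = 22.9 kHz, appears at 19.6 kHz.
61.8 kHz mod fs = 16 kHz.
16 kHz ≤ fs/2 = 22.9 kHz, appears at 16 kHz.
108.4 kHz mod fs = 16.8 kHz.
16.8 kHz ≤ fs/2 = 22.9 kHz, appears at 16.8 kHz.
26.2 kHz > fs/2 = 22.9 kHz, folds to fs − 26.2 kHz = 19.6 kHz.
26.2 kHz and 65.4 kHz both map to 19.6 kHz.

26.2 kHz, 65.4 kHz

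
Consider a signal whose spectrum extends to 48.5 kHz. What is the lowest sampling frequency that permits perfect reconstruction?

Nyquist rate = 2 × 48.5 kHz = 97 kHz.

97 kHz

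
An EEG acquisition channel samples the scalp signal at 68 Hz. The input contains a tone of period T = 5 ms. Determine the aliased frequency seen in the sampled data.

4 Hz

T = 5 ms → f = 1/T = 200 Hz.
200 Hz mod fs = 64 Hz.
64 Hz > fs/2 = 34 Hz, folds to fs − 64 Hz = 4 Hz.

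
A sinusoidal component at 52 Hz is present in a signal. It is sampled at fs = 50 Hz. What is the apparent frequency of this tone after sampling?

52 Hz mod fs = 2 Hz.
2 Hz ≤ fs/2 = 25 Hz, appears at 2 Hz.

2 Hz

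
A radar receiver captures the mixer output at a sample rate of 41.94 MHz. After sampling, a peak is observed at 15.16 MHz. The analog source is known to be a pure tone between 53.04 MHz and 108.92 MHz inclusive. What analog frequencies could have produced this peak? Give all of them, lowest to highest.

57.1 MHz, 68.72 MHz, 99.04 MHz

Frequencies that alias to 15.16 MHz are k·fs ± 15.16 MHz for integer k ≥ 0.
k=0: 15.16 MHz.
k=1: 26.78 MHz, 57.1 MHz.
k=2: 68.72 MHz, 99.04 MHz.
k=3: 110.66 MHz, 140.98 MHz.
Within [53.04 MHz, 108.92 MHz]: 57.1 MHz, 68.72 MHz, 99.04 MHz.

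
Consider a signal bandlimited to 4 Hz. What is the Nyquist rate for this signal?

8 Hz

Nyquist rate = 2 × 4 Hz = 8 Hz.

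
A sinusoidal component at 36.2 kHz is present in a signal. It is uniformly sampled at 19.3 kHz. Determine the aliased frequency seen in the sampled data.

36.2 kHz mod fs = 16.9 kHz.
16.9 kHz > fs/2 = 9.65 kHz, folds to fs − 16.9 kHz = 2.4 kHz.

2.4 kHz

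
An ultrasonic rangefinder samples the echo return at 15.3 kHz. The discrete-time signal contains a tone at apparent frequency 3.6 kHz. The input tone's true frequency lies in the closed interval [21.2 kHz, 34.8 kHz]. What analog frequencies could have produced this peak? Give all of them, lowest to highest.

27 kHz, 34.2 kHz

Frequencies that alias to 3.6 kHz are k·fs ± 3.6 kHz for integer k ≥ 0.
k=0: 3.6 kHz.
k=1: 11.7 kHz, 18.9 kHz.
k=2: 27 kHz, 34.2 kHz.
k=3: 42.3 kHz, 49.5 kHz.
Within [21.2 kHz, 34.8 kHz]: 27 kHz, 34.2 kHz.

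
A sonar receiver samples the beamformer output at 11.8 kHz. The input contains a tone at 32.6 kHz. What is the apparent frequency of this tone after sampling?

32.6 kHz mod fs = 9 kHz.
9 kHz > fs/2 = 5.9 kHz, folds to fs − 9 kHz = 2.8 kHz.

2.8 kHz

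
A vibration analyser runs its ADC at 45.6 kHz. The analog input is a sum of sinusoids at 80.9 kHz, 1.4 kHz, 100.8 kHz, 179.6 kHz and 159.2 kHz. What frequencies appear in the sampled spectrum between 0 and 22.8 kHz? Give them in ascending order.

fs/2 = 22.8 kHz.
80.9 kHz mod fs = 35.3 kHz.
35.3 kHz > fs/2 = 22.8 kHz, folds to fs − 35.3 kHz = 10.3 kHz.
1.4 kHz ≤ fs/2 = 22.8 kHz, passes unchanged.
100.8 kHz mod fs = 9.6 kHz.
9.6 kHz ≤ fs/2 = 22.8 kHz, appears at 9.6 kHz.
179.6 kHz mod fs = 42.8 kHz.
42.8 kHz > fs/2 = 22.8 kHz, folds to fs − 42.8 kHz = 2.8 kHz.
159.2 kHz mod fs = 22.4 kHz.
22.4 kHz ≤ fs/2 = 22.8 kHz, appears at 22.4 kHz.
Distinct values: {1.4 kHz, 2.8 kHz, 9.6 kHz, 10.3 kHz, 22.4 kHz}.

1.4 kHz, 2.8 kHz, 9.6 kHz, 10.3 kHz, 22.4 kHz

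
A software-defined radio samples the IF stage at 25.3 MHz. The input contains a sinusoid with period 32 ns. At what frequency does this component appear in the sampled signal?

5.95 MHz

T = 32 ns → f = 1/T = 31.25 MHz.
31.25 MHz mod fs = 5.95 MHz.
5.95 MHz ≤ fs/2 = 12.65 MHz, appears at 5.95 MHz.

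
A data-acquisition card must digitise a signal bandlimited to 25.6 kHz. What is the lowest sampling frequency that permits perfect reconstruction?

51.2 kHz

Nyquist rate = 2 × 25.6 kHz = 51.2 kHz.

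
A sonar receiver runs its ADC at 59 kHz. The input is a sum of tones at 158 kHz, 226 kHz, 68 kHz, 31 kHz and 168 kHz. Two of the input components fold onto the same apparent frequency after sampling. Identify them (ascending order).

fs/2 = 29.5 kHz.
158 kHz mod fs = 40 kHz.
40 kHz > fs/2 = 29.5 kHz, folds to fs − 40 kHz = 19 kHz.
226 kHz mod fs = 49 kHz.
49 kHz > fs/2 = 29.5 kHz, folds to fs − 49 kHz = 10 kHz.
68 kHz mod fs = 9 kHz.
9 kHz ≤ fs/2 = 29.5 kHz, appears at 9 kHz.
31 kHz > fs/2 = 29.5 kHz, folds to fs − 31 kHz = 28 kHz.
168 kHz mod fs = 50 kHz.
50 kHz > fs/2 = 29.5 kHz, folds to fs − 50 kHz = 9 kHz.
68 kHz and 168 kHz both map to 9 kHz.

68 kHz, 168 kHz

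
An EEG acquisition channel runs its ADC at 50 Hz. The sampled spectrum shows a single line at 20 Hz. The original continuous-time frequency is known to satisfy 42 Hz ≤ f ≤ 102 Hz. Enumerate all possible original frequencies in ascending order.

Frequencies that alias to 20 Hz are k·fs ± 20 Hz for integer k ≥ 0.
k=0: 20 Hz.
k=1: 30 Hz, 70 Hz.
k=2: 80 Hz, 120 Hz.
k=3: 130 Hz, 170 Hz.
Within [42 Hz, 102 Hz]: 70 Hz, 80 Hz.

70 Hz, 80 Hz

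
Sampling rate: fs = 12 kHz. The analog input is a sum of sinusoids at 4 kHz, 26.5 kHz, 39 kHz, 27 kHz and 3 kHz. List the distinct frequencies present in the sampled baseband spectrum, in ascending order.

2.5 kHz, 3 kHz, 4 kHz

fs/2 = 6 kHz.
4 kHz ≤ fs/2 = 6 kHz, passes unchanged.
26.5 kHz mod fs = 2.5 kHz.
2.5 kHz ≤ fs/2 = 6 kHz, appears at 2.5 kHz.
39 kHz mod fs = 3 kHz.
3 kHz ≤ fs/2 = 6 kHz, appears at 3 kHz.
27 kHz mod fs = 3 kHz.
3 kHz ≤ fs/2 = 6 kHz, appears at 3 kHz.
3 kHz ≤ fs/2 = 6 kHz, passes unchanged.
Distinct values: {2.5 kHz, 3 kHz, 4 kHz}.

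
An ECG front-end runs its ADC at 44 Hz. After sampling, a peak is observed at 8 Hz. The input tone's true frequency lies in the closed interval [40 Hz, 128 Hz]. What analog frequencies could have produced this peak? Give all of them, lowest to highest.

52 Hz, 80 Hz, 96 Hz, 124 Hz

Frequencies that alias to 8 Hz are k·fs ± 8 Hz for integer k ≥ 0.
k=0: 8 Hz.
k=1: 36 Hz, 52 Hz.
k=2: 80 Hz, 96 Hz.
k=3: 124 Hz, 140 Hz.
k=4: 168 Hz, 184 Hz.
Within [40 Hz, 128 Hz]: 52 Hz, 80 Hz, 96 Hz, 124 Hz.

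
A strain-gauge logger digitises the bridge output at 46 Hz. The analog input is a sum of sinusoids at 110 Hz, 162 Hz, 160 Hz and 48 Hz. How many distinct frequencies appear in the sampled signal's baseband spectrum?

fs/2 = 23 Hz.
110 Hz mod fs = 18 Hz.
18 Hz ≤ fs/2 = 23 Hz, appears at 18 Hz.
162 Hz mod fs = 24 Hz.
24 Hz > fs/2 = 23 Hz, folds to fs − 24 Hz = 22 Hz.
160 Hz mod fs = 22 Hz.
22 Hz ≤ fs/2 = 23 Hz, appears at 22 Hz.
48 Hz mod fs = 2 Hz.
2 Hz ≤ fs/2 = 23 Hz, appears at 2 Hz.
Distinct values: {2 Hz, 18 Hz, 22 Hz} → 3.

3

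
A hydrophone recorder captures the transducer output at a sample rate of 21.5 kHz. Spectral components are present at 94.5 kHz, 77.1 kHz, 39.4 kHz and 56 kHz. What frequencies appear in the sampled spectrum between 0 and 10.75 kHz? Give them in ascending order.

fs/2 = 10.75 kHz.
94.5 kHz mod fs = 8.5 kHz.
8.5 kHz ≤ fs/2 = 10.75 kHz, appears at 8.5 kHz.
77.1 kHz mod fs = 12.6 kHz.
12.6 kHz > fs/2 = 10.75 kHz, folds to fs − 12.6 kHz = 8.9 kHz.
39.4 kHz mod fs = 17.9 kHz.
17.9 kHz > fs/2 = 10.75 kHz, folds to fs − 17.9 kHz = 3.6 kHz.
56 kHz mod fs = 13 kHz.
13 kHz > fs/2 = 10.75 kHz, folds to fs − 13 kHz = 8.5 kHz.
Distinct values: {3.6 kHz, 8.5 kHz, 8.9 kHz}.

3.6 kHz, 8.5 kHz, 8.9 kHz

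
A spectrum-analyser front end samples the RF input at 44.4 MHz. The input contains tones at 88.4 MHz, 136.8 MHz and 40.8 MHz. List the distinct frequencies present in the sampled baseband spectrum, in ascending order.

0.4 MHz, 3.6 MHz

fs/2 = 22.2 MHz.
88.4 MHz mod fs = 44 MHz.
44 MHz > fs/2 = 22.2 MHz, folds to fs − 44 MHz = 0.4 MHz.
136.8 MHz mod fs = 3.6 MHz.
3.6 MHz ≤ fs/2 = 22.2 MHz, appears at 3.6 MHz.
40.8 MHz > fs/2 = 22.2 MHz, folds to fs − 40.8 MHz = 3.6 MHz.
Distinct values: {0.4 MHz, 3.6 MHz}.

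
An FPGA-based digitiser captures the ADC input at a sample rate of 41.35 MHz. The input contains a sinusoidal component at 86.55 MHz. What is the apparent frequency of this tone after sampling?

3.85 MHz

86.55 MHz mod fs = 3.85 MHz.
3.85 MHz ≤ fs/2 = 20.675 MHz, appears at 3.85 MHz.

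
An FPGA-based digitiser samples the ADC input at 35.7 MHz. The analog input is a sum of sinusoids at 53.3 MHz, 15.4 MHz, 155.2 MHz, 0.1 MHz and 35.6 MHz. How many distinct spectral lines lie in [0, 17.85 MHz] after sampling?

4

fs/2 = 17.85 MHz.
53.3 MHz mod fs = 17.6 MHz.
17.6 MHz ≤ fs/2 = 17.85 MHz, appears at 17.6 MHz.
15.4 MHz ≤ fs/2 = 17.85 MHz, passes unchanged.
155.2 MHz mod fs = 12.4 MHz.
12.4 MHz ≤ fs/2 = 17.85 MHz, appears at 12.4 MHz.
0.1 MHz ≤ fs/2 = 17.85 MHz, passes unchanged.
35.6 MHz > fs/2 = 17.85 MHz, folds to fs − 35.6 MHz = 0.1 MHz.
Distinct values: {0.1 MHz, 12.4 MHz, 15.4 MHz, 17.6 MHz} → 4.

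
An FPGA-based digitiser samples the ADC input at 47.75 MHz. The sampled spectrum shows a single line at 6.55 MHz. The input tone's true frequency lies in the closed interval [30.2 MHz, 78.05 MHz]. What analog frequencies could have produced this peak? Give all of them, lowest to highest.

Frequencies that alias to 6.55 MHz are k·fs ± 6.55 MHz for integer k ≥ 0.
k=0: 6.55 MHz.
k=1: 41.2 MHz, 54.3 MHz.
k=2: 88.95 MHz, 102.05 MHz.
Within [30.2 MHz, 78.05 MHz]: 41.2 MHz, 54.3 MHz.

41.2 MHz, 54.3 MHz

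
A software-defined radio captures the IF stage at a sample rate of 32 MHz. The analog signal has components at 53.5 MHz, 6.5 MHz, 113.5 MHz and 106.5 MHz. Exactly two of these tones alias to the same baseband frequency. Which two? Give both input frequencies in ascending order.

53.5 MHz, 106.5 MHz

fs/2 = 16 MHz.
53.5 MHz mod fs = 21.5 MHz.
21.5 MHz > fs/2 = 16 MHz, folds to fs − 21.5 MHz = 10.5 MHz.
6.5 MHz ≤ fs/2 = 16 MHz, passes unchanged.
113.5 MHz mod fs = 17.5 MHz.
17.5 MHz > fs/2 = 16 MHz, folds to fs − 17.5 MHz = 14.5 MHz.
106.5 MHz mod fs = 10.5 MHz.
10.5 MHz ≤ fs/2 = 16 MHz, appears at 10.5 MHz.
53.5 MHz and 106.5 MHz both map to 10.5 MHz.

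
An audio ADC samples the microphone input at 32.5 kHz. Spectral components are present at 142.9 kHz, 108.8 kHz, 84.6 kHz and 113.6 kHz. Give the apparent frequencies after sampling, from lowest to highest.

11.3 kHz, 12.9 kHz, 16.1 kHz

fs/2 = 16.25 kHz.
142.9 kHz mod fs = 12.9 kHz.
12.9 kHz ≤ fs/2 = 16.25 kHz, appears at 12.9 kHz.
108.8 kHz mod fs = 11.3 kHz.
11.3 kHz ≤ fs/2 = 16.25 kHz, appears at 11.3 kHz.
84.6 kHz mod fs = 19.6 kHz.
19.6 kHz > fs/2 = 16.25 kHz, folds to fs − 19.6 kHz = 12.9 kHz.
113.6 kHz mod fs = 16.1 kHz.
16.1 kHz ≤ fs/2 = 16.25 kHz, appears at 16.1 kHz.
Distinct values: {11.3 kHz, 12.9 kHz, 16.1 kHz}.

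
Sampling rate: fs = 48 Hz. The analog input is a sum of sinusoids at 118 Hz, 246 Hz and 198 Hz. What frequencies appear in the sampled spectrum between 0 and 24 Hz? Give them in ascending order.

fs/2 = 24 Hz.
118 Hz mod fs = 22 Hz.
22 Hz ≤ fs/2 = 24 Hz, appears at 22 Hz.
246 Hz mod fs = 6 Hz.
6 Hz ≤ fs/2 = 24 Hz, appears at 6 Hz.
198 Hz mod fs = 6 Hz.
6 Hz ≤ fs/2 = 24 Hz, appears at 6 Hz.
Distinct values: {6 Hz, 22 Hz}.

6 Hz, 22 Hz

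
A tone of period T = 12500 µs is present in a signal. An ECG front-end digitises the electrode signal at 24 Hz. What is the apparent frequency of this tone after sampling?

T = 12500 µs → f = 1/T = 80 Hz.
80 Hz mod fs = 8 Hz.
8 Hz ≤ fs/2 = 12 Hz, appears at 8 Hz.

8 Hz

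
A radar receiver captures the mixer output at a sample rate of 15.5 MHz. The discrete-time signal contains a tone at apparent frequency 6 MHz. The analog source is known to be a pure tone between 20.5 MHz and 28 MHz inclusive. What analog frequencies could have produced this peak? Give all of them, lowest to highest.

Frequencies that alias to 6 MHz are k·fs ± 6 MHz for integer k ≥ 0.
k=0: 6 MHz.
k=1: 9.5 MHz, 21.5 MHz.
k=2: 25 MHz, 37 MHz.
k=3: 40.5 MHz, 52.5 MHz.
Within [20.5 MHz, 28 MHz]: 21.5 MHz, 25 MHz.

21.5 MHz, 25 MHz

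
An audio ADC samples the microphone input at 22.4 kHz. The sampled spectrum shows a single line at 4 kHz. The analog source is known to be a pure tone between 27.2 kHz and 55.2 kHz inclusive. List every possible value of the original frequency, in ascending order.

40.8 kHz, 48.8 kHz

Frequencies that alias to 4 kHz are k·fs ± 4 kHz for integer k ≥ 0.
k=0: 4 kHz.
k=1: 18.4 kHz, 26.4 kHz.
k=2: 40.8 kHz, 48.8 kHz.
k=3: 63.2 kHz, 71.2 kHz.
Within [27.2 kHz, 55.2 kHz]: 40.8 kHz, 48.8 kHz.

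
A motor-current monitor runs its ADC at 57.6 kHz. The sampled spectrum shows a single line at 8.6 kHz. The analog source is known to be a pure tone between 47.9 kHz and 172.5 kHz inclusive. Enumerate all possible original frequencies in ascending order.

49 kHz, 66.2 kHz, 106.6 kHz, 123.8 kHz, 164.2 kHz

Frequencies that alias to 8.6 kHz are k·fs ± 8.6 kHz for integer k ≥ 0.
k=0: 8.6 kHz.
k=1: 49 kHz, 66.2 kHz.
k=2: 106.6 kHz, 123.8 kHz.
k=3: 164.2 kHz, 181.4 kHz.
k=4: 221.8 kHz, 239 kHz.
Within [47.9 kHz, 172.5 kHz]: 49 kHz, 66.2 kHz, 106.6 kHz, 123.8 kHz, 164.2 kHz.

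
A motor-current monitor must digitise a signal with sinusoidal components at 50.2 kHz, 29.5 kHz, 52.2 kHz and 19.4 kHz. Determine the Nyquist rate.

Highest-frequency component: 52.2 kHz.
Nyquist rate = 2 × 52.2 kHz = 104.4 kHz.

104.4 kHz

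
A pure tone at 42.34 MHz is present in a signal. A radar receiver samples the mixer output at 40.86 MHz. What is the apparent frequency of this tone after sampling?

1.48 MHz

42.34 MHz mod fs = 1.48 MHz.
1.48 MHz ≤ fs/2 = 20.43 MHz, appears at 1.48 MHz.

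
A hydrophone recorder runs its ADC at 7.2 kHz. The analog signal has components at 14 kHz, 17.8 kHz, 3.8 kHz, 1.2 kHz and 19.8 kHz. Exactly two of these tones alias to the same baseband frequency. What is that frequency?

3.4 kHz

fs/2 = 3.6 kHz.
14 kHz mod fs = 6.8 kHz.
6.8 kHz > fs/2 = 3.6 kHz, folds to fs − 6.8 kHz = 0.4 kHz.
17.8 kHz mod fs = 3.4 kHz.
3.4 kHz ≤ fs/2 = 3.6 kHz, appears at 3.4 kHz.
3.8 kHz > fs/2 = 3.6 kHz, folds to fs − 3.8 kHz = 3.4 kHz.
1.2 kHz ≤ fs/2 = 3.6 kHz, passes unchanged.
19.8 kHz mod fs = 5.4 kHz.
5.4 kHz > fs/2 = 3.6 kHz, folds to fs − 5.4 kHz = 1.8 kHz.
3.8 kHz and 17.8 kHz both map to 3.4 kHz.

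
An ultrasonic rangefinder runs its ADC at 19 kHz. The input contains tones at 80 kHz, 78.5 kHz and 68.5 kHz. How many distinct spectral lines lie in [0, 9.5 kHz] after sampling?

3

fs/2 = 9.5 kHz.
80 kHz mod fs = 4 kHz.
4 kHz ≤ fs/2 = 9.5 kHz, appears at 4 kHz.
78.5 kHz mod fs = 2.5 kHz.
2.5 kHz ≤ fs/2 = 9.5 kHz, appears at 2.5 kHz.
68.5 kHz mod fs = 11.5 kHz.
11.5 kHz > fs/2 = 9.5 kHz, folds to fs − 11.5 kHz = 7.5 kHz.
Distinct values: {2.5 kHz, 4 kHz, 7.5 kHz} → 3.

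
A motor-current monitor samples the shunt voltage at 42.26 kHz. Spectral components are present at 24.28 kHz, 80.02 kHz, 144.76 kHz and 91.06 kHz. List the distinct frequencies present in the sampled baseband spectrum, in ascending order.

4.5 kHz, 6.54 kHz, 17.98 kHz

fs/2 = 21.13 kHz.
24.28 kHz > fs/2 = 21.13 kHz, folds to fs − 24.28 kHz = 17.98 kHz.
80.02 kHz mod fs = 37.76 kHz.
37.76 kHz > fs/2 = 21.13 kHz, folds to fs − 37.76 kHz = 4.5 kHz.
144.76 kHz mod fs = 17.98 kHz.
17.98 kHz ≤ fs/2 = 21.13 kHz, appears at 17.98 kHz.
91.06 kHz mod fs = 6.54 kHz.
6.54 kHz ≤ fs/2 = 21.13 kHz, appears at 6.54 kHz.
Distinct values: {4.5 kHz, 6.54 kHz, 17.98 kHz}.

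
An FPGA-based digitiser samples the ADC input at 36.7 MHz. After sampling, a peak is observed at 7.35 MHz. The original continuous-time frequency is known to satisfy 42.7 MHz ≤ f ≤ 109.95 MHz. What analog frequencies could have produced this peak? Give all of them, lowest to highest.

44.05 MHz, 66.05 MHz, 80.75 MHz, 102.75 MHz

Frequencies that alias to 7.35 MHz are k·fs ± 7.35 MHz for integer k ≥ 0.
k=0: 7.35 MHz.
k=1: 29.35 MHz, 44.05 MHz.
k=2: 66.05 MHz, 80.75 MHz.
k=3: 102.75 MHz, 117.45 MHz.
k=4: 139.45 MHz, 154.15 MHz.
Within [42.7 MHz, 109.95 MHz]: 44.05 MHz, 66.05 MHz, 80.75 MHz, 102.75 MHz.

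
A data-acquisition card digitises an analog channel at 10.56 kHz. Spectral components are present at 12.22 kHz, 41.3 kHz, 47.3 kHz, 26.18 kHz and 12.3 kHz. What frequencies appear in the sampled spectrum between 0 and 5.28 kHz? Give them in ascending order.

0.94 kHz, 1.66 kHz, 1.74 kHz, 5.06 kHz

fs/2 = 5.28 kHz.
12.22 kHz mod fs = 1.66 kHz.
1.66 kHz ≤ fs/2 = 5.28 kHz, appears at 1.66 kHz.
41.3 kHz mod fs = 9.62 kHz.
9.62 kHz > fs/2 = 5.28 kHz, folds to fs − 9.62 kHz = 0.94 kHz.
47.3 kHz mod fs = 5.06 kHz.
5.06 kHz ≤ fs/2 = 5.28 kHz, appears at 5.06 kHz.
26.18 kHz mod fs = 5.06 kHz.
5.06 kHz ≤ fs/2 = 5.28 kHz, appears at 5.06 kHz.
12.3 kHz mod fs = 1.74 kHz.
1.74 kHz ≤ fs/2 = 5.28 kHz, appears at 1.74 kHz.
Distinct values: {0.94 kHz, 1.66 kHz, 1.74 kHz, 5.06 kHz}.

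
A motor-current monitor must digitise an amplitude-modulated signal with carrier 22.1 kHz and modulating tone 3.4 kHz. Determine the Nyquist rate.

51 kHz

AM sidebands sit at fc ± fm = 18.7 kHz and 25.5 kHz.
Highest-frequency component: 25.5 kHz.
Nyquist rate = 2 × 25.5 kHz = 51 kHz.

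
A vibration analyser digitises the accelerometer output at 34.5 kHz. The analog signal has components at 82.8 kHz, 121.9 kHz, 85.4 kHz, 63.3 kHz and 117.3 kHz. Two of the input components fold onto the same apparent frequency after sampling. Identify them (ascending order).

fs/2 = 17.25 kHz.
82.8 kHz mod fs = 13.8 kHz.
13.8 kHz ≤ fs/2 = 17.25 kHz, appears at 13.8 kHz.
121.9 kHz mod fs = 18.4 kHz.
18.4 kHz > fs/2 = 17.25 kHz, folds to fs − 18.4 kHz = 16.1 kHz.
85.4 kHz mod fs = 16.4 kHz.
16.4 kHz ≤ fs/2 = 17.25 kHz, appears at 16.4 kHz.
63.3 kHz mod fs = 28.8 kHz.
28.8 kHz > fs/2 = 17.25 kHz, folds to fs − 28.8 kHz = 5.7 kHz.
117.3 kHz mod fs = 13.8 kHz.
13.8 kHz ≤ fs/2 = 17.25 kHz, appears at 13.8 kHz.
82.8 kHz and 117.3 kHz both map to 13.8 kHz.

82.8 kHz, 117.3 kHz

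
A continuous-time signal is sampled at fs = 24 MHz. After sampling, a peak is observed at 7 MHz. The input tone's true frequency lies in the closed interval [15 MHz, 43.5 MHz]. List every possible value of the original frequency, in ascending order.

17 MHz, 31 MHz, 41 MHz

Frequencies that alias to 7 MHz are k·fs ± 7 MHz for integer k ≥ 0.
k=0: 7 MHz.
k=1: 17 MHz, 31 MHz.
k=2: 41 MHz, 55 MHz.
k=3: 65 MHz, 79 MHz.
Within [15 MHz, 43.5 MHz]: 17 MHz, 31 MHz, 41 MHz.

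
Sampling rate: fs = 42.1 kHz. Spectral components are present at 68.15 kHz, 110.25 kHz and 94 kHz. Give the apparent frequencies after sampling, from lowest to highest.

9.8 kHz, 16.05 kHz

fs/2 = 21.05 kHz.
68.15 kHz mod fs = 26.05 kHz.
26.05 kHz > fs/2 = 21.05 kHz, folds to fs − 26.05 kHz = 16.05 kHz.
110.25 kHz mod fs = 26.05 kHz.
26.05 kHz > fs/2 = 21.05 kHz, folds to fs − 26.05 kHz = 16.05 kHz.
94 kHz mod fs = 9.8 kHz.
9.8 kHz ≤ fs/2 = 21.05 kHz, appears at 9.8 kHz.
Distinct values: {9.8 kHz, 16.05 kHz}.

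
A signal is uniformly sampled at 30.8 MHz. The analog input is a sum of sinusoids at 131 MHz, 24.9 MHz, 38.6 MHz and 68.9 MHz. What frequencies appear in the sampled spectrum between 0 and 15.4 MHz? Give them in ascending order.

fs/2 = 15.4 MHz.
131 MHz mod fs = 7.8 MHz.
7.8 MHz ≤ fs/2 = 15.4 MHz, appears at 7.8 MHz.
24.9 MHz > fs/2 = 15.4 MHz, folds to fs − 24.9 MHz = 5.9 MHz.
38.6 MHz mod fs = 7.8 MHz.
7.8 MHz ≤ fs/2 = 15.4 MHz, appears at 7.8 MHz.
68.9 MHz mod fs = 7.3 MHz.
7.3 MHz ≤ fs/2 = 15.4 MHz, appears at 7.3 MHz.
Distinct values: {5.9 MHz, 7.3 MHz, 7.8 MHz}.

5.9 MHz, 7.3 MHz, 7.8 MHz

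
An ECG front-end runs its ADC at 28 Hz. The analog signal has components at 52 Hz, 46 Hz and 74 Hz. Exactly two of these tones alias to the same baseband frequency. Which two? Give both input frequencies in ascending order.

fs/2 = 14 Hz.
52 Hz mod fs = 24 Hz.
24 Hz > fs/2 = 14 Hz, folds to fs − 24 Hz = 4 Hz.
46 Hz mod fs = 18 Hz.
18 Hz > fs/2 = 14 Hz, folds to fs − 18 Hz = 10 Hz.
74 Hz mod fs = 18 Hz.
18 Hz > fs/2 = 14 Hz, folds to fs − 18 Hz = 10 Hz.
46 Hz and 74 Hz both map to 10 Hz.

46 Hz, 74 Hz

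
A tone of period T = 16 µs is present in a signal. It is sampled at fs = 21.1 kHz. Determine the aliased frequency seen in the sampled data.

T = 16 µs → f = 1/T = 62.5 kHz.
62.5 kHz mod fs = 20.3 kHz.
20.3 kHz > fs/2 = 10.55 kHz, folds to fs − 20.3 kHz = 0.8 kHz.

0.8 kHz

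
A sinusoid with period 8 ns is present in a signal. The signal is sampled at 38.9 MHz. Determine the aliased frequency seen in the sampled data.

8.3 MHz

T = 8 ns → f = 1/T = 125 MHz.
125 MHz mod fs = 8.3 MHz.
8.3 MHz ≤ fs/2 = 19.45 MHz, appears at 8.3 MHz.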